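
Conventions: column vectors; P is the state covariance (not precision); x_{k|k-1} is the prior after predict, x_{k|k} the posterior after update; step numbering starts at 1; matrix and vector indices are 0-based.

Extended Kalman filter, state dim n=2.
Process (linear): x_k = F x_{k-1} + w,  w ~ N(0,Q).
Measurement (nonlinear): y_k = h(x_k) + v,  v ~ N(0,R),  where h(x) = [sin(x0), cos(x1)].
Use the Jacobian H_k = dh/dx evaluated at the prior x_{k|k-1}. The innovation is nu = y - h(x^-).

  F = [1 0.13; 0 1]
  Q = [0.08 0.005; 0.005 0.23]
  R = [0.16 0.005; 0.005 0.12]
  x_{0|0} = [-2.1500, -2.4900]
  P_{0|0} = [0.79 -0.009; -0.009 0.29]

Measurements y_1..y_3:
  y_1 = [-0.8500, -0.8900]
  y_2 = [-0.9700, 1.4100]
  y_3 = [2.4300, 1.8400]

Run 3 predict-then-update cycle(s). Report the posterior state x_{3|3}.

x_post = [-3.9276, 0.1968]

step 1: x^-=[-2.4737, -2.4900]  P^-=[0.8726 0.0337; 0.0337 0.5200]  H_jac=[-0.7851 0.0000; 0.0000 0.6065]  S=[0.6979 -0.0110; -0.0110 0.3112]  K=[-0.9812 0.0308; -0.0219 1.0124]  nu=[-0.2307, -0.0949]  x^+=[-2.2503, -2.5810]  P^+=[0.1998 -0.0020; -0.0020 0.2001]
step 2: x^-=[-2.5858, -2.5810]  P^-=[0.2826 0.0290; 0.0290 0.4301]  H_jac=[-0.8495 0.0000; 0.0000 0.5317]  S=[0.3640 -0.0081; -0.0081 0.2416]  K=[-0.6587 0.0418; -0.0467 0.9451]  nu=[-0.4424, 2.2569]  x^+=[-2.2001, -0.4274]  P^+=[0.1238 0.0032; 0.0032 0.2129]
step 3: x^-=[-2.2557, -0.4274]  P^-=[0.2083 0.0359; 0.0359 0.4429]  H_jac=[-0.6326 0.0000; 0.0000 0.4145]  S=[0.2433 -0.0044; -0.0044 0.1961]  K=[-0.5402 0.0637; -0.0764 0.9344]  nu=[3.2045, 0.9300]  x^+=[-3.9276, 0.1968]  P^+=[0.1361 0.0119; 0.0119 0.2696]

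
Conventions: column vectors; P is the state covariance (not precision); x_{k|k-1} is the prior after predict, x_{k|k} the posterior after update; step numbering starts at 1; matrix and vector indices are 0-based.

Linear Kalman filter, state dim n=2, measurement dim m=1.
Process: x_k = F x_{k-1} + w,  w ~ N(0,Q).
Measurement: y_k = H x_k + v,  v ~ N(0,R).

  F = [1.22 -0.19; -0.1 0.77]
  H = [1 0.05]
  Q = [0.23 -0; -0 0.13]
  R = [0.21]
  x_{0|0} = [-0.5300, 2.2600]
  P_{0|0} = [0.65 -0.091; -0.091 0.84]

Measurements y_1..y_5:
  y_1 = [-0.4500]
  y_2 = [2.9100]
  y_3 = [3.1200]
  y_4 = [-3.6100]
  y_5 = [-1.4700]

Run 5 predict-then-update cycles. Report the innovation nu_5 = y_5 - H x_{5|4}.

innov = [0.5435]

step 1: x^-=[-1.0760, 1.7932]  P^-=[1.2700 -0.2894; -0.2894 0.6486]  S=[1.4527]  K=[0.8643; -0.1769]  nu=[0.5363]  x^+=[-0.6125, 1.6983]  P^+=[0.1849 -0.0673; -0.0673 0.6031]
step 2: x^-=[-1.0699, 1.3690]  P^-=[0.5581 -0.1753; -0.1753 0.4998]  S=[0.7518]  K=[0.7307; -0.1999]  nu=[3.9114]  x^+=[1.7881, 0.5870]  P^+=[0.1567 -0.0655; -0.0655 0.4697]
step 3: x^-=[2.0700, 0.2732]  P^-=[0.5106 -0.1506; -0.1506 0.4202]  S=[0.7066]  K=[0.7120; -0.1834]  nu=[1.0363]  x^+=[2.8078, 0.0831]  P^+=[0.1524 -0.0583; -0.0583 0.3964]
step 4: x^-=[3.4098, -0.2168]  P^-=[0.4982 -0.1325; -0.1325 0.3755]  S=[0.6959]  K=[0.7064; -0.1634]  nu=[-7.0089]  x^+=[-1.5414, 0.9285]  P^+=[0.1510 -0.0522; -0.0522 0.3569]
step 5: x^-=[-2.0569, 0.8691]  P^-=[0.4917 -0.1206; -0.1206 0.3512]  S=[0.6906]  K=[0.7034; -0.1493]  nu=[0.5435]  x^+=[-1.6747, 0.7880]  P^+=[0.1501 -0.0481; -0.0481 0.3358]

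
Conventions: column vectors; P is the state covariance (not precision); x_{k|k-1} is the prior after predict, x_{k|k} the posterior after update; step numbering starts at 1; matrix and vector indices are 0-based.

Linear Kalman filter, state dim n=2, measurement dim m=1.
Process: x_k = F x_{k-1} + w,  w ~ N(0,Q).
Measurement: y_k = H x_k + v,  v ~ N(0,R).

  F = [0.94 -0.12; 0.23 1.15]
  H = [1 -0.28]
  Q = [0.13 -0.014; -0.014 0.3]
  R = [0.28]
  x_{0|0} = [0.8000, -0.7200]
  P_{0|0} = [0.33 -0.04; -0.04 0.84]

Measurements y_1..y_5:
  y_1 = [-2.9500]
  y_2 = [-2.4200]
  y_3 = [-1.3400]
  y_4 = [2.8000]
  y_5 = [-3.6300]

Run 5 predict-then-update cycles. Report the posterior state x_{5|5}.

x_post = [-1.2025, 1.6212]

step 1: x^-=[0.8384, -0.6440]  P^-=[0.4427 -0.1007; -0.1007 1.4072]  S=[0.8894]  K=[0.5294; -0.5562]  nu=[-3.9687]  x^+=[-1.2628, 1.5635]  P^+=[0.1934 0.1612; 0.1612 1.1320]
step 2: x^-=[-1.3747, 1.5076]  P^-=[0.2808 0.0414; 0.0414 1.8926]  S=[0.6860]  K=[0.3924; -0.7121]  nu=[-0.6232]  x^+=[-1.6192, 1.9514]  P^+=[0.1752 0.2331; 0.2331 1.5447]
step 3: x^-=[-1.7563, 1.8717]  P^-=[0.2544 0.0563; 0.0563 2.4755]  S=[0.6970]  K=[0.3424; -0.9137]  nu=[0.9403]  x^+=[-1.4343, 1.0124]  P^+=[0.1727 0.2744; 0.2744 1.8936]
step 4: x^-=[-1.4697, 0.8344]  P^-=[0.2480 0.0510; 0.0510 2.9585]  S=[0.7313]  K=[0.3195; -1.0629]  nu=[4.5033]  x^+=[-0.0308, -3.9523]  P^+=[0.1733 0.2994; 0.2994 2.1322]
step 5: x^-=[0.4453, -4.5522]  P^-=[0.2463 0.0446; 0.0446 3.2875]  S=[0.7590]  K=[0.3080; -1.1539]  nu=[-5.3500]  x^+=[-1.2025, 1.6212]  P^+=[0.1743 0.3144; 0.3144 2.2768]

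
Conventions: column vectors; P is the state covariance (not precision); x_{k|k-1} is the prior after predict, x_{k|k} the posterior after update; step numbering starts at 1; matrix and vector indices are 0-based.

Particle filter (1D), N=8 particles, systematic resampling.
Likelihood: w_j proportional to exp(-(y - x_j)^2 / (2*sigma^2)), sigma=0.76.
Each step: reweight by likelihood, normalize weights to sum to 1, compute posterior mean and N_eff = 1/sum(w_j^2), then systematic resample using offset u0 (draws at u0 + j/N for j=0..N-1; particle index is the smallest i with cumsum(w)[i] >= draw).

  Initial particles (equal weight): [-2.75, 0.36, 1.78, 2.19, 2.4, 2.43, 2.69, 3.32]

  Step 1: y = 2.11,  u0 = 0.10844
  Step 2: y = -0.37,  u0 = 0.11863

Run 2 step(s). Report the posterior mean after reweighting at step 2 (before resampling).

step 1: w=[0.0000, 0.0146, 0.1877, 0.2051, 0.1917, 0.1887, 0.1541, 0.0581]  mean=2.3147  Neff=5.6493  idx=[2, 3, 3, 4, 5, 5, 6, 7]
step 2: w=[0.6299, 0.1184, 0.1184, 0.0449, 0.0389, 0.0389, 0.0104, 0.0003]  mean=1.9653  Neff=2.3258  idx=[0, 0, 0, 0, 0, 1, 3, 6]

post_mean = 1.9653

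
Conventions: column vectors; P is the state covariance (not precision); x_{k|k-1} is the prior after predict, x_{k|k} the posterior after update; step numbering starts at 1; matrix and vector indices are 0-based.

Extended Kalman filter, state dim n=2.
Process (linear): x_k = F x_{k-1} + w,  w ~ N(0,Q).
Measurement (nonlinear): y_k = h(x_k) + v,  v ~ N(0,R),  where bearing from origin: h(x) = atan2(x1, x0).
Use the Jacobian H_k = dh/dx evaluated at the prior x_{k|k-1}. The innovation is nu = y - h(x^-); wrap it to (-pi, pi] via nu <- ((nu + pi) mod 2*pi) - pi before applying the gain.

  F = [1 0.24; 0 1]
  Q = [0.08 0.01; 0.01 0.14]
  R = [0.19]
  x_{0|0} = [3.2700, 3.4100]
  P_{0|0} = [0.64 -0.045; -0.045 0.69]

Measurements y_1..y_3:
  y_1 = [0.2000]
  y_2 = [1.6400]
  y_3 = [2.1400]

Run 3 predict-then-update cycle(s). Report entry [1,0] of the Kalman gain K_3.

step 1: x^-=[4.0884, 3.4100]  P^-=[0.7381 0.1306; 0.1306 0.8300]  H_jac=[-0.1203 0.1442]  S=[0.2134]  K=[-0.3278; 0.4874]  nu=[-0.4952]  x^+=[4.2507, 3.1687]  P^+=[0.7152 0.1647; 0.1647 0.7793]
step 2: x^-=[5.0112, 3.1687]  P^-=[0.9191 0.3617; 0.3617 0.9193]  H_jac=[-0.0901 0.1426]  S=[0.2069]  K=[-0.1512; 0.4759]  nu=[1.0762]  x^+=[4.8485, 3.6808]  P^+=[0.9144 0.3766; 0.3766 0.8725]
step 3: x^-=[5.7319, 3.6808]  P^-=[1.2255 0.5960; 0.5960 1.0125]  H_jac=[-0.0793 0.1235]  S=[0.2015]  K=[-0.1171; 0.3861]  nu=[1.5691]  x^+=[5.5482, 4.2866]  P^+=[1.2227 0.6051; 0.6051 0.9824]

K[1,0] = 0.3861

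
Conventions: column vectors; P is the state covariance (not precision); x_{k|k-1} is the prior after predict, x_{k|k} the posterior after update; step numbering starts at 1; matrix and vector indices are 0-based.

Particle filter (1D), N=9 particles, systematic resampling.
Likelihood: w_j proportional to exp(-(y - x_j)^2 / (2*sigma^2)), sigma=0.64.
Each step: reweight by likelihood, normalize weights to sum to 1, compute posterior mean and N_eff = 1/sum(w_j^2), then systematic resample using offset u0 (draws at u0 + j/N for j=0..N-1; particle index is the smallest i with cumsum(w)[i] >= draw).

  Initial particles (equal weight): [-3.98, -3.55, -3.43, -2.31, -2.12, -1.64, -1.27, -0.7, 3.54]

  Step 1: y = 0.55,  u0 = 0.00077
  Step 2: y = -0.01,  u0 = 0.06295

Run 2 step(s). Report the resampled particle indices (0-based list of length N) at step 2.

step 1: w=[0.0000, 0.0000, 0.0000, 0.0003, 0.0010, 0.0170, 0.1037, 0.8780, 0.0001]  mean=-0.7764  Neff=1.2789  idx=[4, 6, 7, 7, 7, 7, 7, 7, 7]
step 2: w=[0.0011, 0.0354, 0.1376, 0.1376, 0.1376, 0.1376, 0.1376, 0.1376, 0.1376]  mean=-0.7217  Neff=7.4698  idx=[2, 2, 3, 4, 5, 6, 7, 7, 8]

resampled_idx = [2, 2, 3, 4, 5, 6, 7, 7, 8]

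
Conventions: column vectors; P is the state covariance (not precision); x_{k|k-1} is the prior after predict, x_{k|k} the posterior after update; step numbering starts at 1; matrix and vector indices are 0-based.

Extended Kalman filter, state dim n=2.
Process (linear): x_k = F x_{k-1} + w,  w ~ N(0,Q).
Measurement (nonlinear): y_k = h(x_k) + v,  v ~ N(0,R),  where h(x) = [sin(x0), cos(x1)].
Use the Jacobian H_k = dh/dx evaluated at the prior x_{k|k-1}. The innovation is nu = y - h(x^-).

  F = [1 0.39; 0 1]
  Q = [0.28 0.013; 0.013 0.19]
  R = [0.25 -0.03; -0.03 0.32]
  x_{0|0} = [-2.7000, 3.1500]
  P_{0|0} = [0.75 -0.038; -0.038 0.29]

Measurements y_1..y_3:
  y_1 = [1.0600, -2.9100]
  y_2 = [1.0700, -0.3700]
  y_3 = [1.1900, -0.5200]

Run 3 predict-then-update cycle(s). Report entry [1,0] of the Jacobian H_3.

step 1: x^-=[-1.4715, 3.1500]  P^-=[1.0445 0.0881; 0.0881 0.4800]  H_jac=[0.0991 0.0000; 0.0000 0.0084]  S=[0.2603 -0.0299; -0.0299 0.3200]  K=[0.4024 0.0399; 0.0354 0.0159]  nu=[2.0551, -1.9100]  x^+=[-0.7208, 3.1923]  P^+=[1.0028 0.0844; 0.0844 0.4796]
step 2: x^-=[0.5242, 3.1923]  P^-=[1.4216 0.2845; 0.2845 0.6696]  H_jac=[0.8657 0.0000; 0.0000 0.0507]  S=[1.3154 -0.0175; -0.0175 0.3217]  K=[0.9369 0.0958; 0.1888 0.1158]  nu=[0.5695, 0.6287]  x^+=[1.1180, 3.3726]  P^+=[0.2672 0.0505; 0.0505 0.6192]
step 3: x^-=[2.4333, 3.3726]  P^-=[0.6808 0.3050; 0.3050 0.8092]  H_jac=[-0.7595 0.0000; 0.0000 0.2290]  S=[0.6427 -0.0830; -0.0830 0.3624]  K=[-0.8034 0.0086; -0.3033 0.4418]  nu=[0.5395, 0.4534]  x^+=[2.0038, 3.4093]  P^+=[0.2648 0.1173; 0.1173 0.6571]

H_jac[1,0] = 0.0000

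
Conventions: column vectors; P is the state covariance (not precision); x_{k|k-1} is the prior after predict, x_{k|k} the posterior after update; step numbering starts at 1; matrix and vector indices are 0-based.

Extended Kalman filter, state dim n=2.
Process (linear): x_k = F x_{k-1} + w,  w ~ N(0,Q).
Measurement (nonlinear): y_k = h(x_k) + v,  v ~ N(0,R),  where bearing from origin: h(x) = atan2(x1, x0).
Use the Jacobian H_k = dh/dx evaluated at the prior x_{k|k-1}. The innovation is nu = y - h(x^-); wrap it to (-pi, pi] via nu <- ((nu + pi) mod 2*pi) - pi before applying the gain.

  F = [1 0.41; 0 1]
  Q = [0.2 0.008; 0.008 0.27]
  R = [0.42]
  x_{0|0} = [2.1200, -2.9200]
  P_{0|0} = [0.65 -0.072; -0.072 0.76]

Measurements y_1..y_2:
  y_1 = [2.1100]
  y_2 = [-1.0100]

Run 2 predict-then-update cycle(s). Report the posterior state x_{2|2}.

x_post = [-1.9589, -3.9843]

step 1: x^-=[0.9228, -2.9200]  P^-=[0.9187 0.2476; 0.2476 1.0300]  H_jac=[0.3114 0.0984]  S=[0.5342]  K=[0.5811; 0.3340]  nu=[-2.9085]  x^+=[-0.7673, -3.8915]  P^+=[0.7383 0.1439; 0.1439 0.9704]
step 2: x^-=[-2.3628, -3.8915]  P^-=[1.2195 0.5498; 0.5498 1.2404]  H_jac=[0.1878 -0.1140]  S=[0.4556]  K=[0.3650; -0.0838]  nu=[1.1065]  x^+=[-1.9589, -3.9843]  P^+=[1.1588 0.5637; 0.5637 1.2372]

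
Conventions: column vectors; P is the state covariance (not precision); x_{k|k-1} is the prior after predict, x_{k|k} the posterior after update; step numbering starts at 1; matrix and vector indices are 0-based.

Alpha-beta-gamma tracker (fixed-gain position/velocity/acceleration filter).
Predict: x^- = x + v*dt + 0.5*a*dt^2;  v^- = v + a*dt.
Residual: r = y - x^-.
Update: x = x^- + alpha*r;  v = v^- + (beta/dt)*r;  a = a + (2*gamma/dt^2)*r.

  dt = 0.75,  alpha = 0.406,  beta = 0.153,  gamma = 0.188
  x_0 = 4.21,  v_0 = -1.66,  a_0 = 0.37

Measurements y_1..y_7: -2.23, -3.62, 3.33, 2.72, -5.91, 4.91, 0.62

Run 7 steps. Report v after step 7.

step 1: x_pred=3.0691  r=-5.2991  x^+=0.9176  v^+=-2.4635  a^+=-3.1721
step 2: x_pred=-1.8221  r=-1.7979  x^+=-2.5521  v^+=-5.2094  a^+=-4.3739
step 3: x_pred=-7.6893  r=11.0193  x^+=-3.2154  v^+=-6.2419  a^+=2.9919
step 4: x_pred=-7.0554  r=9.7754  x^+=-3.0866  v^+=-2.0038  a^+=9.5262
step 5: x_pred=-1.9102  r=-3.9998  x^+=-3.5341  v^+=4.3249  a^+=6.8525
step 6: x_pred=1.6368  r=3.2732  x^+=2.9657  v^+=10.1320  a^+=9.0404
step 7: x_pred=13.1073  r=-12.4873  x^+=8.0375  v^+=14.3649  a^+=0.6933

v_post = 14.3649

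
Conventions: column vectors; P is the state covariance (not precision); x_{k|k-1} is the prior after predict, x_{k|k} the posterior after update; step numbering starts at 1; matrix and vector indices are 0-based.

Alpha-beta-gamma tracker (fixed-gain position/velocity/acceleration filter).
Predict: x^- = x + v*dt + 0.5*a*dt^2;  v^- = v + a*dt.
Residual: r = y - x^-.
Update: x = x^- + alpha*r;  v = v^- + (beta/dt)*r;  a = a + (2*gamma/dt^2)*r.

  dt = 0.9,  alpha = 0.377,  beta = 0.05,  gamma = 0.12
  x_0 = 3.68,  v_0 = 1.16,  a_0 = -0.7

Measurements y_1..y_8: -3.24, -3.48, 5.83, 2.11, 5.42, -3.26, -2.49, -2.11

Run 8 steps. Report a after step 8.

a_post = 2.5879

step 1: x_pred=4.4405  r=-7.6805  x^+=1.5450  v^+=0.1033  a^+=-2.9757
step 2: x_pred=0.4328  r=-3.9128  x^+=-1.0423  v^+=-2.7922  a^+=-4.1350
step 3: x_pred=-5.2300  r=11.0600  x^+=-1.0604  v^+=-5.8993  a^+=-0.8580
step 4: x_pred=-6.7172  r=8.8272  x^+=-3.3894  v^+=-6.1811  a^+=1.7575
step 5: x_pred=-8.2406  r=13.6606  x^+=-3.0905  v^+=-3.8404  a^+=5.8051
step 6: x_pred=-4.1959  r=0.9359  x^+=-3.8431  v^+=1.4361  a^+=6.0824
step 7: x_pred=-0.0872  r=-2.4028  x^+=-0.9931  v^+=6.7767  a^+=5.3704
step 8: x_pred=7.2810  r=-9.3910  x^+=3.7406  v^+=11.0884  a^+=2.5879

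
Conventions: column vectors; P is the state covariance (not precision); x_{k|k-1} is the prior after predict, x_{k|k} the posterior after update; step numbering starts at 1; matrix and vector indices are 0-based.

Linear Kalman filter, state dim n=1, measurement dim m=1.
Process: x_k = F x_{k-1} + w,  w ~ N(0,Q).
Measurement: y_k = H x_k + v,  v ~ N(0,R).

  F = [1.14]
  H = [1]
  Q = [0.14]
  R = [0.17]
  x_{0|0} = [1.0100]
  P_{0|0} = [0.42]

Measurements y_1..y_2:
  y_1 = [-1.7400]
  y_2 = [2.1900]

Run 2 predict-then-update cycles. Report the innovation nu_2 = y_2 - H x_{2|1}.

step 1: x^-=[1.1514]  P^-=[0.6858]  S=[0.8558]  K=[0.8014]  nu=[-2.8914]  x^+=[-1.1657]  P^+=[0.1362]
step 2: x^-=[-1.3289]  P^-=[0.3170]  S=[0.4870]  K=[0.6510]  nu=[3.5189]  x^+=[0.9618]  P^+=[0.1107]

innov = [3.5189]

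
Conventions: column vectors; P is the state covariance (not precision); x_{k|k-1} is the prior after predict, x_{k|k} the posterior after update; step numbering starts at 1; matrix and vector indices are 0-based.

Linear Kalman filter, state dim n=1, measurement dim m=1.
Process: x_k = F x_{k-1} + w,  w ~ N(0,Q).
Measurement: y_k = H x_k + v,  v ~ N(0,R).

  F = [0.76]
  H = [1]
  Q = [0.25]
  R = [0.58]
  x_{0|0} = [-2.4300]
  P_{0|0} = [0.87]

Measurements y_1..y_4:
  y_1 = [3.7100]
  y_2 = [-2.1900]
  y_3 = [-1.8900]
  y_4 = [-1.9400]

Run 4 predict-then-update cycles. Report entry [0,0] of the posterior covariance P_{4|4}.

step 1: x^-=[-1.8468]  P^-=[0.7525]  S=[1.3325]  K=[0.5647]  nu=[5.5568]  x^+=[1.2913]  P^+=[0.3275]
step 2: x^-=[0.9814]  P^-=[0.4392]  S=[1.0192]  K=[0.4309]  nu=[-3.1714]  x^+=[-0.3852]  P^+=[0.2499]
step 3: x^-=[-0.2928]  P^-=[0.3944]  S=[0.9744]  K=[0.4047]  nu=[-1.5972]  x^+=[-0.9392]  P^+=[0.2347]
step 4: x^-=[-0.7138]  P^-=[0.3856]  S=[0.9656]  K=[0.3993]  nu=[-1.2262]  x^+=[-1.2035]  P^+=[0.2316]

P_post[0,0] = 0.2316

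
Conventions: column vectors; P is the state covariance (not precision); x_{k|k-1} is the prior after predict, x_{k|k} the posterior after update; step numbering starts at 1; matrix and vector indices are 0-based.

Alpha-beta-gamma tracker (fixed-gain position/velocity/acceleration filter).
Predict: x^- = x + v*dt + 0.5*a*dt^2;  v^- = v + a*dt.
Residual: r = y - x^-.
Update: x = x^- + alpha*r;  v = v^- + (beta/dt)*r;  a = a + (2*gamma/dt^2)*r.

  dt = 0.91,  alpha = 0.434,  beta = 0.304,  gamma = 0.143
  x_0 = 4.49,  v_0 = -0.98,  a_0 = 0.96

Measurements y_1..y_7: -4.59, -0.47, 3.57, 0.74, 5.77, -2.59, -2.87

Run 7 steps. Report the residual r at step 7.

resid = -13.1207

step 1: x_pred=3.9957  r=-8.5857  x^+=0.2695  v^+=-2.9746  a^+=-2.0052
step 2: x_pred=-3.2676  r=2.7976  x^+=-2.0535  v^+=-3.8647  a^+=-1.0390
step 3: x_pred=-6.0006  r=9.5706  x^+=-1.8470  v^+=-1.6130  a^+=2.2664
step 4: x_pred=-2.3764  r=3.1164  x^+=-1.0239  v^+=1.4904  a^+=3.3427
step 5: x_pred=1.7164  r=4.0536  x^+=3.4757  v^+=5.8864  a^+=4.7427
step 6: x_pred=10.7961  r=-13.3861  x^+=4.9865  v^+=5.7304  a^+=0.1195
step 7: x_pred=10.2507  r=-13.1207  x^+=4.5563  v^+=1.4560  a^+=-4.4120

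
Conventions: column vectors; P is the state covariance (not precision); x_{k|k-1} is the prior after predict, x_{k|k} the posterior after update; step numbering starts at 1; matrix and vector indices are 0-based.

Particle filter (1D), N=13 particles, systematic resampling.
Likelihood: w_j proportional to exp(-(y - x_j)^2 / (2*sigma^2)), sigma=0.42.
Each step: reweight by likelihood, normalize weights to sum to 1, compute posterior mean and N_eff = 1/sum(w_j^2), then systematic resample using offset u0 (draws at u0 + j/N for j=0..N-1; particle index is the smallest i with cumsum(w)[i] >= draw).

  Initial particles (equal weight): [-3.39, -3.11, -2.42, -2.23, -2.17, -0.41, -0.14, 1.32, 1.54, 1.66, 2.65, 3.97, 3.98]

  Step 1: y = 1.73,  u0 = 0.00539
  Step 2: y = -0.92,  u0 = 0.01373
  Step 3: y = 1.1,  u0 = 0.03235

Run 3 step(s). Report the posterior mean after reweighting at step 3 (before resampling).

post_mean = 1.3200

step 1: w=[0.0000, 0.0000, 0.0000, 0.0000, 0.0000, 0.0000, 0.0000, 0.2388, 0.3471, 0.3792, 0.0349, 0.0000, 0.0000]  mean=1.5717  Neff=3.1008  idx=[7, 7, 7, 7, 8, 8, 8, 8, 9, 9, 9, 9, 9]
step 2: w=[0.2347, 0.2347, 0.2347, 0.2347, 0.0125, 0.0125, 0.0125, 0.0125, 0.0023, 0.0023, 0.0023, 0.0023, 0.0023]  mean=1.3349  Neff=4.5266  idx=[0, 0, 0, 1, 1, 1, 2, 2, 2, 3, 3, 3, 3]
step 3: w=[0.0769, 0.0769, 0.0769, 0.0769, 0.0769, 0.0769, 0.0769, 0.0769, 0.0769, 0.0769, 0.0769, 0.0769, 0.0769]  mean=1.3200  Neff=13.0000  idx=[0, 1, 2, 3, 4, 5, 6, 7, 8, 9, 10, 11, 12]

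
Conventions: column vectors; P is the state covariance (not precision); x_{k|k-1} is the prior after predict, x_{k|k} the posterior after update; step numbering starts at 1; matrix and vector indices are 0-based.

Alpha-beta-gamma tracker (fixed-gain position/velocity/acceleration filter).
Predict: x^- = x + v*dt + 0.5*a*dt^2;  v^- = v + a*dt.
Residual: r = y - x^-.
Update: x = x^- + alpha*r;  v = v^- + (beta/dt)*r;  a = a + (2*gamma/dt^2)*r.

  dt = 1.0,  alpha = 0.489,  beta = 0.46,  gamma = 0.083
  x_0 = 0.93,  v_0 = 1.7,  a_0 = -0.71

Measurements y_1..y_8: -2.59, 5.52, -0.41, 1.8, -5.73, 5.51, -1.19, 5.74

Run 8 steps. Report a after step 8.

step 1: x_pred=2.2750  r=-4.8650  x^+=-0.1040  v^+=-1.2479  a^+=-1.5176
step 2: x_pred=-2.1107  r=7.6307  x^+=1.6207  v^+=0.7446  a^+=-0.2509
step 3: x_pred=2.2399  r=-2.6499  x^+=0.9441  v^+=-0.7252  a^+=-0.6908
step 4: x_pred=-0.1265  r=1.9265  x^+=0.8155  v^+=-0.5298  a^+=-0.3710
step 5: x_pred=0.1003  r=-5.8303  x^+=-2.7507  v^+=-3.5827  a^+=-1.3388
step 6: x_pred=-7.0028  r=12.5128  x^+=-0.8841  v^+=0.8344  a^+=0.7383
step 7: x_pred=0.3195  r=-1.5095  x^+=-0.4186  v^+=0.8784  a^+=0.4878
step 8: x_pred=0.7036  r=5.0364  x^+=3.1664  v^+=3.6829  a^+=1.3238

a_post = 1.3238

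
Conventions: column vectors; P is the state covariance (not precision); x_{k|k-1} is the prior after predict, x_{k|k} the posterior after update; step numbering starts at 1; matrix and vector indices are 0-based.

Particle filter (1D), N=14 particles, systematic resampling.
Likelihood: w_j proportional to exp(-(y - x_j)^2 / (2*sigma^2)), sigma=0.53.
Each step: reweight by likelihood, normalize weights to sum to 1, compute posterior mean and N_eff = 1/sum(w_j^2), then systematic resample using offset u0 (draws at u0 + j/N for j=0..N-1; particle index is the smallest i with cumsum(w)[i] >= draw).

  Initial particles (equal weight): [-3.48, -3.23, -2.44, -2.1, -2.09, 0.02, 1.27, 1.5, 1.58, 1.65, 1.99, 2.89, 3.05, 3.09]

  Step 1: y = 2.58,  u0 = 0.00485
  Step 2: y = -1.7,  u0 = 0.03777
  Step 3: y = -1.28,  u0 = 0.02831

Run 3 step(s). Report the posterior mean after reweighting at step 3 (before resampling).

post_mean = 1.2712

step 1: w=[0.0000, 0.0000, 0.0000, 0.0000, 0.0000, 0.0000, 0.0145, 0.0387, 0.0520, 0.0662, 0.1660, 0.2600, 0.2082, 0.1942]  mean=2.5851  Neff=5.4033  idx=[6, 8, 9, 10, 10, 11, 11, 11, 11, 12, 12, 12, 13, 13]
step 2: w=[0.9559, 0.0304, 0.0133, 0.0002, 0.0002, 0.0000, 0.0000, 0.0000, 0.0000, 0.0000, 0.0000, 0.0000, 0.0000, 0.0000]  mean=1.2847  Neff=1.0930  idx=[0, 0, 0, 0, 0, 0, 0, 0, 0, 0, 0, 0, 0, 1]
step 3: w=[0.0766, 0.0766, 0.0766, 0.0766, 0.0766, 0.0766, 0.0766, 0.0766, 0.0766, 0.0766, 0.0766, 0.0766, 0.0766, 0.0039]  mean=1.2712  Neff=13.0987  idx=[0, 1, 2, 3, 4, 5, 5, 6, 7, 8, 9, 10, 11, 12]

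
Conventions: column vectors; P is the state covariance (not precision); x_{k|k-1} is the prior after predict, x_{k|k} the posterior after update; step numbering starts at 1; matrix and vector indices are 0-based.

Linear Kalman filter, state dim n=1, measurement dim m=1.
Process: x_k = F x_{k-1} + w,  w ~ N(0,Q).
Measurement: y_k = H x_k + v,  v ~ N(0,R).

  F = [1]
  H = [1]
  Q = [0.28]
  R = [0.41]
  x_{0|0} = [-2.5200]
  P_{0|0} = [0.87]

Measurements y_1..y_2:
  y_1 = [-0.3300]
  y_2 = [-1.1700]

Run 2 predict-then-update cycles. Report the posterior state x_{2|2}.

step 1: x^-=[-2.5200]  P^-=[1.1500]  S=[1.5600]  K=[0.7372]  nu=[2.1900]  x^+=[-0.9056]  P^+=[0.3022]
step 2: x^-=[-0.9056]  P^-=[0.5822]  S=[0.9922]  K=[0.5868]  nu=[-0.2644]  x^+=[-1.0607]  P^+=[0.2406]

x_post = [-1.0607]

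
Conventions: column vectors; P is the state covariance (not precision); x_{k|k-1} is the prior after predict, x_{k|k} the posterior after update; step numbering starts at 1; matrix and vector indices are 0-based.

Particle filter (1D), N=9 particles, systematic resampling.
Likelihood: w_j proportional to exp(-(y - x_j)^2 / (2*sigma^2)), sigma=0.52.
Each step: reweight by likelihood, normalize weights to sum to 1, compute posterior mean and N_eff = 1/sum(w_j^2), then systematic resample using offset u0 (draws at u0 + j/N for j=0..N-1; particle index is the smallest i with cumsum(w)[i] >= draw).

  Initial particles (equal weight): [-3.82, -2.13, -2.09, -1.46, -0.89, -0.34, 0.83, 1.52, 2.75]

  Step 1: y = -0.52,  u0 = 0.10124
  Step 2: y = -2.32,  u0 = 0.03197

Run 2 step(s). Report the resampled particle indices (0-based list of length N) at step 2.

resampled_idx = [0, 0, 0, 0, 0, 0, 0, 1, 2]

step 1: w=[0.0000, 0.0042, 0.0053, 0.0992, 0.3947, 0.4788, 0.0175, 0.0002, 0.0000]  mean=-0.6642  Neff=2.5300  idx=[3, 4, 4, 4, 5, 5, 5, 5, 6]
step 2: w=[0.7815, 0.0699, 0.0699, 0.0699, 0.0022, 0.0022, 0.0022, 0.0022, 0.0000]  mean=-1.3306  Neff=1.5990  idx=[0, 0, 0, 0, 0, 0, 0, 1, 2]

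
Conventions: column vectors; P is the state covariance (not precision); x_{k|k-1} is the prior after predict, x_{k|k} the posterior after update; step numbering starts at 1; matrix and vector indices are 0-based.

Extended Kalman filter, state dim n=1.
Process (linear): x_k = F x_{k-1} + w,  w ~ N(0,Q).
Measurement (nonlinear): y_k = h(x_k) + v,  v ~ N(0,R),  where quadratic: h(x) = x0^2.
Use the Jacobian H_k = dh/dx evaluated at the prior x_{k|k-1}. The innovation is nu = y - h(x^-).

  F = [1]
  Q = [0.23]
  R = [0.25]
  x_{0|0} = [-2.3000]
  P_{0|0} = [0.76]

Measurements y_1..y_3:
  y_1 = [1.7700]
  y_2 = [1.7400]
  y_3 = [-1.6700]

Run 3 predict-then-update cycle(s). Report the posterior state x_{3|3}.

step 1: x^-=[-2.3000]  P^-=[0.9900]  H_jac=[-4.6000]  S=[21.1984]  K=[-0.2148]  nu=[-3.5200]  x^+=[-1.5438]  P^+=[0.0117]
step 2: x^-=[-1.5438]  P^-=[0.2417]  H_jac=[-3.0876]  S=[2.5540]  K=[-0.2922]  nu=[-0.6433]  x^+=[-1.3558]  P^+=[0.0237]
step 3: x^-=[-1.3558]  P^-=[0.2537]  H_jac=[-2.7117]  S=[2.1152]  K=[-0.3252]  nu=[-3.5083]  x^+=[-0.2150]  P^+=[0.0300]

x_post = [-0.2150]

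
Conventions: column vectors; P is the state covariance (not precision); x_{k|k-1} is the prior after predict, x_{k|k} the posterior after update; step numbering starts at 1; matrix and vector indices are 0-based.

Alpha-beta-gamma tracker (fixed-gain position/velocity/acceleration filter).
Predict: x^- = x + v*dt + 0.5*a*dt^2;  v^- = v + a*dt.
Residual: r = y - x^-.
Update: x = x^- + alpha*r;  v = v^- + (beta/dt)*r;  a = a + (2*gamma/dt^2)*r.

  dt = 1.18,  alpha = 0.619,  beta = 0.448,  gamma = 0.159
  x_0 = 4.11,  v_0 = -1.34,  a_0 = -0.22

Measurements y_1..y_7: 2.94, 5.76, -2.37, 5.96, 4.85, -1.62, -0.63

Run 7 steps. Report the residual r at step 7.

step 1: x_pred=2.3756  r=0.5644  x^+=2.7250  v^+=-1.3853  a^+=-0.0911
step 2: x_pred=1.0269  r=4.7331  x^+=3.9567  v^+=0.3041  a^+=0.9899
step 3: x_pred=5.0047  r=-7.3747  x^+=0.4398  v^+=-1.3277  a^+=-0.6944
step 4: x_pred=-1.6104  r=7.5704  x^+=3.0757  v^+=0.7271  a^+=1.0345
step 5: x_pred=4.6539  r=0.1961  x^+=4.7753  v^+=2.0223  a^+=1.0793
step 6: x_pred=7.9130  r=-9.5330  x^+=2.0121  v^+=-0.3234  a^+=-1.0978
step 7: x_pred=0.8661  r=-1.4961  x^+=-0.0600  v^+=-2.1869  a^+=-1.4395

resid = -1.4961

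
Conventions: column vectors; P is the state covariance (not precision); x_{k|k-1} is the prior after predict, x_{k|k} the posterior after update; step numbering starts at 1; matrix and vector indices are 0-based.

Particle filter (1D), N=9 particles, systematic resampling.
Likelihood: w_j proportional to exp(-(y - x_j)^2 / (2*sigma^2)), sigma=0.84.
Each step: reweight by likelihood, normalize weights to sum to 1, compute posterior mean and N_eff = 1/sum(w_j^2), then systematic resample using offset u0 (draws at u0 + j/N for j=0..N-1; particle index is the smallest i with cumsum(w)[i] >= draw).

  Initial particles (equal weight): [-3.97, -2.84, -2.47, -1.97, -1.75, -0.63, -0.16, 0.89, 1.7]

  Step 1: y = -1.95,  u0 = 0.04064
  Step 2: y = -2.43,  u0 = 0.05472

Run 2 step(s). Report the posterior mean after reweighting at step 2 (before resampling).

step 1: w=[0.0145, 0.1493, 0.2161, 0.2616, 0.2544, 0.0761, 0.0270, 0.0009, 0.0000]  mean=-2.0275  Neff=4.7870  idx=[1, 1, 2, 2, 3, 3, 4, 4, 5]
step 2: w=[0.1262, 0.1262, 0.1420, 0.1420, 0.1223, 0.1223, 0.1024, 0.1024, 0.0143]  mean=-2.2672  Neff=8.1142  idx=[0, 1, 2, 2, 3, 4, 5, 6, 7]

post_mean = -2.2672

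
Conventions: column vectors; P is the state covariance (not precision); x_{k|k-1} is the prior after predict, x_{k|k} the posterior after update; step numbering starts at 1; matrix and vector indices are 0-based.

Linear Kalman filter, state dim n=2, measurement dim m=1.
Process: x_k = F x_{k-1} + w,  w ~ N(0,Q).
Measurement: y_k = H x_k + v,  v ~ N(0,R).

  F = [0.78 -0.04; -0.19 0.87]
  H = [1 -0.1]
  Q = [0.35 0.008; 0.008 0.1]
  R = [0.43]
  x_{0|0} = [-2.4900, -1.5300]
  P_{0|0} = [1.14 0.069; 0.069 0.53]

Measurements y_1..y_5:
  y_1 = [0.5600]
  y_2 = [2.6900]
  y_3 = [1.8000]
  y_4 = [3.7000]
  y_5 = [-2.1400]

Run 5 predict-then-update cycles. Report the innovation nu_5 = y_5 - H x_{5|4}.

step 1: x^-=[-1.8810, -0.8580]  P^-=[1.0401 -0.1320; -0.1320 0.5195]  S=[1.5017]  K=[0.7014; -0.1225]  nu=[2.3552]  x^+=[-0.2290, -1.1466]  P^+=[0.3013 -0.0030; -0.0030 0.4970]
step 2: x^-=[-0.1328, -0.9540]  P^-=[0.5343 -0.0560; -0.0560 0.4880]  S=[0.9804]  K=[0.5507; -0.1069]  nu=[2.7274]  x^+=[1.3692, -1.2455]  P^+=[0.2370 0.0017; 0.0017 0.4768]
step 3: x^-=[1.1178, -1.3438]  P^-=[0.4948 -0.0425; -0.0425 0.4689]  S=[0.9380]  K=[0.5321; -0.0953]  nu=[0.5478]  x^+=[1.4093, -1.3960]  P^+=[0.2293 0.0050; 0.0050 0.4604]
step 4: x^-=[1.1551, -1.4823]  P^-=[0.4899 -0.0385; -0.0385 0.4551]  S=[0.9322]  K=[0.5297; -0.0902]  nu=[2.3967]  x^+=[2.4246, -1.6984]  P^+=[0.2284 0.0060; 0.0060 0.4475]
step 5: x^-=[1.9591, -1.9383]  P^-=[0.4893 -0.0373; -0.0373 0.4450]  S=[0.9312]  K=[0.5294; -0.0879]  nu=[-4.2930]  x^+=[-0.3137, -1.5611]  P^+=[0.2283 0.0060; 0.0060 0.4378]

innov = [-4.2930]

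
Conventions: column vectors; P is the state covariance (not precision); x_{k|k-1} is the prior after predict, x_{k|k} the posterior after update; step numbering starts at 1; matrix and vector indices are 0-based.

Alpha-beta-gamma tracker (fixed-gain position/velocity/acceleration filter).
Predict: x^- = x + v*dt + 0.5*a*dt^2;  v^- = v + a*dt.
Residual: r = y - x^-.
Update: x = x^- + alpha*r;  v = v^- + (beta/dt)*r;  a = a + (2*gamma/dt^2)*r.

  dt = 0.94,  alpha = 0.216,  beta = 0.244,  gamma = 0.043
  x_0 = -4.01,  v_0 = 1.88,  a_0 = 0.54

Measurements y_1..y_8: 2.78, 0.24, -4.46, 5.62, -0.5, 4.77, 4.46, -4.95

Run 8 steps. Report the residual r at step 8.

step 1: x_pred=-2.0042  r=4.7842  x^+=-0.9708  v^+=3.6295  a^+=1.0056
step 2: x_pred=2.8852  r=-2.6452  x^+=2.3138  v^+=3.8882  a^+=0.7482
step 3: x_pred=6.2992  r=-10.7592  x^+=3.9752  v^+=1.7986  a^+=-0.2990
step 4: x_pred=5.5339  r=0.0861  x^+=5.5525  v^+=1.5399  a^+=-0.2906
step 5: x_pred=6.8716  r=-7.3716  x^+=5.2794  v^+=-0.6467  a^+=-1.0081
step 6: x_pred=4.2261  r=0.5439  x^+=4.3436  v^+=-1.4531  a^+=-0.9551
step 7: x_pred=2.5557  r=1.9043  x^+=2.9670  v^+=-1.8566  a^+=-0.7698
step 8: x_pred=0.8817  r=-5.8317  x^+=-0.3780  v^+=-4.0940  a^+=-1.3374

resid = -5.8317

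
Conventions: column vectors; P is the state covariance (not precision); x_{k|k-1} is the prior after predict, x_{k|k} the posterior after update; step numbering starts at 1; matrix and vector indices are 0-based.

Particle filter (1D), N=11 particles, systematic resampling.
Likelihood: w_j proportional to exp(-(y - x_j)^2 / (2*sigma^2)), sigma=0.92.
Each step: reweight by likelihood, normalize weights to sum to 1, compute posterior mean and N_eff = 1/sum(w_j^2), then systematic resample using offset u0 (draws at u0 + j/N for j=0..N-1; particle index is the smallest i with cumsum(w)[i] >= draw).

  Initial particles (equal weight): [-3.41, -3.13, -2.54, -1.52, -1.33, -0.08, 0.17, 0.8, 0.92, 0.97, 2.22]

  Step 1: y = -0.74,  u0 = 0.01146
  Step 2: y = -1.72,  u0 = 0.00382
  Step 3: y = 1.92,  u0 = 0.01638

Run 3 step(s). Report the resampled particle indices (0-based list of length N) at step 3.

step 1: w=[0.0040, 0.0092, 0.0396, 0.1876, 0.2188, 0.2078, 0.1648, 0.0662, 0.0528, 0.0478, 0.0015]  mean=-0.5566  Neff=6.0791  idx=[1, 3, 3, 4, 4, 5, 5, 5, 6, 6, 8]
step 2: w=[0.0623, 0.1968, 0.1968, 0.1842, 0.1842, 0.0411, 0.0411, 0.0411, 0.0244, 0.0244, 0.0033]  mean=-1.2819  Neff=6.4295  idx=[0, 1, 1, 2, 2, 3, 3, 3, 4, 4, 7]
step 3: w=[0.0000, 0.0086, 0.0086, 0.0086, 0.0086, 0.0181, 0.0181, 0.0181, 0.0181, 0.0181, 0.8751]  mean=-0.2426  Neff=1.3025  idx=[2, 9, 10, 10, 10, 10, 10, 10, 10, 10, 10]

resampled_idx = [2, 9, 10, 10, 10, 10, 10, 10, 10, 10, 10]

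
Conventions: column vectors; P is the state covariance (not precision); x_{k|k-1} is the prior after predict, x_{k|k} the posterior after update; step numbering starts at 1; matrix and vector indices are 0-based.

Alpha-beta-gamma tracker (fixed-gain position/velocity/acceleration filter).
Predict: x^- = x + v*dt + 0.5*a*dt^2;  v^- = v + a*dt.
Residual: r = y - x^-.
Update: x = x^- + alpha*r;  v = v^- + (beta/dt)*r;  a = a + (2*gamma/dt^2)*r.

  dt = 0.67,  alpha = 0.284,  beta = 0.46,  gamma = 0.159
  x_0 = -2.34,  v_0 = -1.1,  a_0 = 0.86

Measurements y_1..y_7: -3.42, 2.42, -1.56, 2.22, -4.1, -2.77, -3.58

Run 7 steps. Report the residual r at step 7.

resid = 4.9807

step 1: x_pred=-2.8840  r=-0.5360  x^+=-3.0362  v^+=-0.8918  a^+=0.4803
step 2: x_pred=-3.5259  r=5.9459  x^+=-1.8373  v^+=3.5122  a^+=4.6924
step 3: x_pred=1.5691  r=-3.1291  x^+=0.6805  v^+=4.5078  a^+=2.4757
step 4: x_pred=4.2563  r=-2.0363  x^+=3.6780  v^+=4.7684  a^+=1.0332
step 5: x_pred=7.1047  r=-11.2047  x^+=3.9226  v^+=-2.2322  a^+=-6.9043
step 6: x_pred=0.8774  r=-3.6474  x^+=-0.1585  v^+=-9.3622  a^+=-9.4881
step 7: x_pred=-8.5607  r=4.9807  x^+=-7.1462  v^+=-12.2996  a^+=-5.9597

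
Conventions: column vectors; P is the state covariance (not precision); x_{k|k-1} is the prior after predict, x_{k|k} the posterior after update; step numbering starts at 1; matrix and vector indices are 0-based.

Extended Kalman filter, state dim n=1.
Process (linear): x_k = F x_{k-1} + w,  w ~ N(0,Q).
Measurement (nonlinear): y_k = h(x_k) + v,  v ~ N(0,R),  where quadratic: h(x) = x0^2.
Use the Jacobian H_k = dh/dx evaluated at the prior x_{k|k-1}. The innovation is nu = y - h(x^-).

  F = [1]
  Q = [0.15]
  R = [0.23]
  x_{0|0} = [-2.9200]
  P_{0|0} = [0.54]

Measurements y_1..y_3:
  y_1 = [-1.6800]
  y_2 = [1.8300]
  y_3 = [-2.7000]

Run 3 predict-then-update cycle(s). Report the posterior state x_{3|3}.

x_post = [0.0976]

step 1: x^-=[-2.9200]  P^-=[0.6900]  H_jac=[-5.8400]  S=[23.7629]  K=[-0.1696]  nu=[-10.2064]  x^+=[-1.1892]  P^+=[0.0067]
step 2: x^-=[-1.1892]  P^-=[0.1567]  H_jac=[-2.3785]  S=[1.1164]  K=[-0.3338]  nu=[0.4157]  x^+=[-1.3280]  P^+=[0.0323]
step 3: x^-=[-1.3280]  P^-=[0.1823]  H_jac=[-2.6560]  S=[1.5159]  K=[-0.3194]  nu=[-4.4636]  x^+=[0.0976]  P^+=[0.0277]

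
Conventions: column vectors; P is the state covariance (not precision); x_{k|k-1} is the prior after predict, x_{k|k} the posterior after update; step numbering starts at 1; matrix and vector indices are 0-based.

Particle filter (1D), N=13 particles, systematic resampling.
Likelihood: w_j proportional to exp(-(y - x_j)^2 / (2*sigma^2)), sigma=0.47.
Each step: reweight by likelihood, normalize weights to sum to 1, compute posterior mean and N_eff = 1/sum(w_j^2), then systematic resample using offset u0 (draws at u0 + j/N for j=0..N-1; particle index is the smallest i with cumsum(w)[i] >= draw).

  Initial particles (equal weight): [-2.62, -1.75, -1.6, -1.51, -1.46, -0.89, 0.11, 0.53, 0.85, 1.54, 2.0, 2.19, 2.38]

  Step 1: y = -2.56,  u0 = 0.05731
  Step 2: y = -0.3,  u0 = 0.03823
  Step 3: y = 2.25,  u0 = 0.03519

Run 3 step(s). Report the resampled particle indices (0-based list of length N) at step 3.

resampled_idx = [4, 5, 6, 7, 8, 8, 9, 10, 10, 11, 11, 12, 12]

step 1: w=[0.6650, 0.1519, 0.0833, 0.0553, 0.0433, 0.0012, 0.0000, 0.0000, 0.0000, 0.0000, 0.0000, 0.0000, 0.0000]  mean=-2.2892  Neff=2.0955  idx=[0, 0, 0, 0, 0, 0, 0, 0, 1, 1, 2, 3, 4]
step 2: w=[0.0000, 0.0000, 0.0000, 0.0000, 0.0000, 0.0000, 0.0000, 0.0000, 0.0697, 0.0697, 0.1774, 0.2959, 0.3869]  mean=-1.5405  Neff=3.5917  idx=[8, 9, 10, 10, 11, 11, 11, 11, 12, 12, 12, 12, 12]
step 3: w=[0.0009, 0.0009, 0.0132, 0.0132, 0.0621, 0.0621, 0.0621, 0.0621, 0.1447, 0.1447, 0.1447, 0.1447, 0.1447]  mean=-1.4766  Neff=8.3039  idx=[4, 5, 6, 7, 8, 8, 9, 10, 10, 11, 11, 12, 12]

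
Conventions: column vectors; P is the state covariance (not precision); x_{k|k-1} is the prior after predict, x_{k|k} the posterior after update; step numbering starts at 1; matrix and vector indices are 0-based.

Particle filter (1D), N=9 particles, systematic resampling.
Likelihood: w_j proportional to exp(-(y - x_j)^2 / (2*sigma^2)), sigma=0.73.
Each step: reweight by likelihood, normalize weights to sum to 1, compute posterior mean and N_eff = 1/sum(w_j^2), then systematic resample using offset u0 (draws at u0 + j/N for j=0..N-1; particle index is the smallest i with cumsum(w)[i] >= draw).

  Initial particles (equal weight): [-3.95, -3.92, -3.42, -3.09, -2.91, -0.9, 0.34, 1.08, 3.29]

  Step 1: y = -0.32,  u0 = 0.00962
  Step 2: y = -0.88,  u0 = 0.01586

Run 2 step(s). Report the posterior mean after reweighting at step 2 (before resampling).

post_mean = -0.7311

step 1: w=[0.0000, 0.0000, 0.0001, 0.0005, 0.0012, 0.4689, 0.4272, 0.1022, 0.0000]  mean=-0.1716  Neff=2.4227  idx=[5, 5, 5, 5, 5, 6, 6, 6, 7]
step 2: w=[0.1733, 0.1733, 0.1733, 0.1733, 0.1733, 0.0429, 0.0429, 0.0429, 0.0047]  mean=-0.7311  Neff=6.4212  idx=[0, 0, 1, 2, 2, 3, 3, 4, 5]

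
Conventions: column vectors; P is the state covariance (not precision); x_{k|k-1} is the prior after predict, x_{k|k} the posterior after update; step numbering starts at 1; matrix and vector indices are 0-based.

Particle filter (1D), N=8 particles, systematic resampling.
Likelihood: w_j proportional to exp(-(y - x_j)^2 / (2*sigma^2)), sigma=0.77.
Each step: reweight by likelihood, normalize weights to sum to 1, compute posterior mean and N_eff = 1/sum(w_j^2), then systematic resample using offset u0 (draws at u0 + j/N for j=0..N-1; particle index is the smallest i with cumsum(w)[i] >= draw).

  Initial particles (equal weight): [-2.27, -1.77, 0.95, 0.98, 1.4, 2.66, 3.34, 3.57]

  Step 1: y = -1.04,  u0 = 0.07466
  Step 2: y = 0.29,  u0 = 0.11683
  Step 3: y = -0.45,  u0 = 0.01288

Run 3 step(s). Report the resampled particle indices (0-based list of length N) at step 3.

resampled_idx = [0, 0, 1, 2, 4, 5, 6, 7]

step 1: w=[0.2816, 0.6436, 0.0358, 0.0323, 0.0067, 0.0000, 0.0000, 0.0000]  mean=-1.7035  Neff=2.0164  idx=[0, 0, 1, 1, 1, 1, 1, 2]
step 2: w=[0.0047, 0.0047, 0.0332, 0.0332, 0.0332, 0.0332, 0.0332, 0.8244]  mean=0.4676  Neff=1.4594  idx=[5, 7, 7, 7, 7, 7, 7, 7]
step 3: w=[0.1465, 0.1219, 0.1219, 0.1219, 0.1219, 0.1219, 0.1219, 0.1219]  mean=0.5515  Neff=7.9664  idx=[0, 0, 1, 2, 4, 5, 6, 7]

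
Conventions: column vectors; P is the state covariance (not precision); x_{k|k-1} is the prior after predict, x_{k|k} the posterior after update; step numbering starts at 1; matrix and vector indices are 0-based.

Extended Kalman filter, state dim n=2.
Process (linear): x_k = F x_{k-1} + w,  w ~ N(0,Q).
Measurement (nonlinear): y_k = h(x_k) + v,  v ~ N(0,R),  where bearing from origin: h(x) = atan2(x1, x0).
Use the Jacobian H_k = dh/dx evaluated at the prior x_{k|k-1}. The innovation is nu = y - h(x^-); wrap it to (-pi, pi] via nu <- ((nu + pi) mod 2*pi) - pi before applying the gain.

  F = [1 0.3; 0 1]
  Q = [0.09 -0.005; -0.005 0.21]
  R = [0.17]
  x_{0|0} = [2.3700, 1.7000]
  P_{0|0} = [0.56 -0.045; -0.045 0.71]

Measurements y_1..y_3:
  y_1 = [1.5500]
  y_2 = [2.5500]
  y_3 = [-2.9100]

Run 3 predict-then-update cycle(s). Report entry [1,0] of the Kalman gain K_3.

step 1: x^-=[2.8800, 1.7000]  P^-=[0.6869 0.1630; 0.1630 0.9200]  H_jac=[-0.1520 0.2575]  S=[0.2341]  K=[-0.2667; 0.9061]  nu=[1.0168]  x^+=[2.6088, 2.6213]  P^+=[0.6702 0.2196; 0.2196 0.7278]
step 2: x^-=[3.3952, 2.6213]  P^-=[0.9575 0.4329; 0.4329 0.9378]  H_jac=[-0.1425 0.1845]  S=[0.1986]  K=[-0.2846; 0.5608]  nu=[1.8925]  x^+=[2.8566, 3.6826]  P^+=[0.9414 0.4646; 0.4646 0.8753]
step 3: x^-=[3.9614, 3.6826]  P^-=[1.3890 0.7222; 0.7222 1.0853]  H_jac=[-0.1259 0.1354]  S=[0.1873]  K=[-0.4114; 0.2993]  nu=[2.6242]  x^+=[2.8818, 4.4680]  P^+=[1.3573 0.7453; 0.7453 1.0686]

K[1,0] = 0.2993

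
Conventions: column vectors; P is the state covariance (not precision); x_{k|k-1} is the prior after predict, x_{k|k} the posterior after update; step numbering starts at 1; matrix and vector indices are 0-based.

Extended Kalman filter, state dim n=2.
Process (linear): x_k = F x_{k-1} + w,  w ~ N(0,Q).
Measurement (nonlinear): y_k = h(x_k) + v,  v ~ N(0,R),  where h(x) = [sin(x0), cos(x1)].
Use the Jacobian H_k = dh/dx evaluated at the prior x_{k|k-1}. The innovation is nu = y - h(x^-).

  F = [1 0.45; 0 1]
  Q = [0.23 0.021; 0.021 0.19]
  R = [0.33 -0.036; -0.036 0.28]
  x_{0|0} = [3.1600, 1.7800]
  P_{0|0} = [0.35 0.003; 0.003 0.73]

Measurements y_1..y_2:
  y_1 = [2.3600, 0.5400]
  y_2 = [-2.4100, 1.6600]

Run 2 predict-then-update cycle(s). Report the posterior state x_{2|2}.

step 1: x^-=[3.9610, 1.7800]  P^-=[0.7305 0.3525; 0.3525 0.9200]  H_jac=[-0.6827 0.0000; 0.0000 -0.9782]  S=[0.6704 0.1994; 0.1994 1.1603]  K=[-0.6908 -0.1785; -0.1352 -0.7524]  nu=[3.0907, 0.7477]  x^+=[1.6926, 0.7997]  P^+=[0.3245 0.0257; 0.0257 0.2104]
step 2: x^-=[2.0525, 0.7997]  P^-=[0.6202 0.1413; 0.1413 0.4004]  H_jac=[-0.4633 0.0000; 0.0000 -0.7171]  S=[0.4631 0.0110; 0.0110 0.4859]  K=[-0.6158 -0.1947; -0.1275 -0.5880]  nu=[-3.2962, 0.9631]  x^+=[3.8948, 0.6536]  P^+=[0.4235 0.0451; 0.0451 0.2232]

x_post = [3.8948, 0.6536]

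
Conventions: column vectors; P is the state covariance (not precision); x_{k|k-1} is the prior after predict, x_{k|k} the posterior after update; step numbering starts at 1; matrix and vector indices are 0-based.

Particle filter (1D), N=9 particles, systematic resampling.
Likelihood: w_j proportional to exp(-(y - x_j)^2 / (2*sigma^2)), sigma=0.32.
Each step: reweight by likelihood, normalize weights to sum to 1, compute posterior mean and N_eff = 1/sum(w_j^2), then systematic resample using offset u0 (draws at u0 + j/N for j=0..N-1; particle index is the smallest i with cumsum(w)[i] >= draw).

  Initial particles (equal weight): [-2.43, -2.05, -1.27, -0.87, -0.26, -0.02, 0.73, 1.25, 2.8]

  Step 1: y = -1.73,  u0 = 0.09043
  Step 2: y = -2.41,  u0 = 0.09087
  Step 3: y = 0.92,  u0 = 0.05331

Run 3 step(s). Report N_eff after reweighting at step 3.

N_eff = 9.0000

step 1: w=[0.0846, 0.5612, 0.3293, 0.0250, 0.0000, 0.0000, 0.0000, 0.0000, 0.0000]  mean=-1.7958  Neff=2.3197  idx=[1, 1, 1, 1, 1, 2, 2, 2, 3]
step 2: w=[0.1996, 0.1996, 0.1996, 0.1996, 0.1996, 0.0007, 0.0007, 0.0007, 0.0000]  mean=-2.0485  Neff=5.0198  idx=[0, 1, 1, 2, 2, 3, 3, 4, 4]
step 3: w=[0.1111, 0.1111, 0.1111, 0.1111, 0.1111, 0.1111, 0.1111, 0.1111, 0.1111]  mean=-2.0500  Neff=9.0000  idx=[0, 1, 2, 3, 4, 5, 6, 7, 8]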